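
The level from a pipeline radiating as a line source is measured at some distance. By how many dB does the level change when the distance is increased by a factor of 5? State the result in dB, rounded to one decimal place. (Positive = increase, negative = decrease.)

With cylindrical spreading the level changes by −10·log₁₀(r₂/r₁).
ΔL = −10·log₁₀(5) = -6.99 dB.

-7.0 dB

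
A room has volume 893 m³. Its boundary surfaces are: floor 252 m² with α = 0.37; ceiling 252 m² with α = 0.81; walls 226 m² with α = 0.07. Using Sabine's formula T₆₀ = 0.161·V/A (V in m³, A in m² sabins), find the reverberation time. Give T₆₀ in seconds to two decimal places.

Summing Sᵢαᵢ: 252·0.37 + 252·0.81 + 226·0.07 = 313.18 m².
T₆₀ = 0.161·V/A = 0.161·893/313.18 = 0.459 s.

0.46 s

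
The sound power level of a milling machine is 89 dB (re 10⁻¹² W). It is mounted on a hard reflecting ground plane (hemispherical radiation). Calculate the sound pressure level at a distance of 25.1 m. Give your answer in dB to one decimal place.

53.0 dB

L_p = L_w − 10·log₁₀(2π·r²) with r = 25.1 m.
2π·r² = 3958 m², 10·log₁₀ of that is 35.975 dB.
L_p = 89 − 35.975 = 53.02 dB.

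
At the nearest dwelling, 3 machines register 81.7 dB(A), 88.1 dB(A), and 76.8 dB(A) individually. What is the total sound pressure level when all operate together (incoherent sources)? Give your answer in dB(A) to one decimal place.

For uncorrelated sources the intensities add, so convert each level to linear form, sum, and take 10·log₁₀ of the total.
Σ 10^(L/10) = 10^(81.7/10) + 10^(88.1/10) + 10^(76.8/10) = 8.414e+08.
L_total = 10·log₁₀(8.414e+08) = 89.25 dB(A).

89.3 dB(A)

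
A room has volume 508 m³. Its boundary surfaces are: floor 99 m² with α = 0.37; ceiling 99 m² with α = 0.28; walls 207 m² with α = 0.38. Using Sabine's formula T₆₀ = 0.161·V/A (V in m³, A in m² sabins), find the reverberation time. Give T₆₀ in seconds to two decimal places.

Total absorption A = 99·0.37 + 99·0.28 + 207·0.38 = 143.01 m² sabins.
T₆₀ = 0.161 × 508 / 143.01 = 0.572 s.

0.57 s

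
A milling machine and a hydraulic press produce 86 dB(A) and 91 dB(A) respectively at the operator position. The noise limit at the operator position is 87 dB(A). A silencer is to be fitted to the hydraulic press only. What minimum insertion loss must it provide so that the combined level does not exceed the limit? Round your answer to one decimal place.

Everything except the hydraulic press sums to 10^(86/10) = 3.981e+08 in linear terms, 86.00 dB(A).
The limit corresponds to 10^(87/10) = 5.012e+08; subtracting the fixed part leaves 1.031e+08 for the hydraulic press, i.e. 80.13 dB(A).
Required insertion loss = 91 − 80.13 = 10.87 dB.

10.9 dB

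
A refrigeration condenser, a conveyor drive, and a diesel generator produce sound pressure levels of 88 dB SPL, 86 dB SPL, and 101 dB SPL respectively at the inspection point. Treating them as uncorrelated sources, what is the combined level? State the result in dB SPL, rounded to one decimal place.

101.3 dB SPL

Incoherent sources combine by intensity addition: L_total = 10·log₁₀(Σ 10^(L_i/10)).
Σ 10^(L/10) = 10^(88/10) + 10^(86/10) + 10^(101/10) = 1.362e+10.
L_total = 10·log₁₀(1.362e+10) = 101.34 dB SPL.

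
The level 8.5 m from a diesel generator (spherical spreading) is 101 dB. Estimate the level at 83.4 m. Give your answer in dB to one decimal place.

Spherical spreading from a point source gives a 20·log₁₀(r₂/r₁) drop.
L₂ = 101 − 20·log₁₀(83.4/8.5) = 101 − 19.835 = 81.17 dB.

81.2 dB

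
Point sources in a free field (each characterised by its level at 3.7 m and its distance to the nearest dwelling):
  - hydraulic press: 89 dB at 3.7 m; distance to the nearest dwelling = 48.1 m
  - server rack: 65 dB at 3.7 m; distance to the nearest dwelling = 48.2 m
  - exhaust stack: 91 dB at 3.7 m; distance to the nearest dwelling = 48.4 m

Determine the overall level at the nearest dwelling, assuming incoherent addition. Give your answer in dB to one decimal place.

70.8 dB

First find each source's level at the receiver (point-source: −20·log₁₀(r/r_ref)), then combine on an intensity basis.
hydraulic press: 89 − 20·log₁₀(48.1/3.7) = 89 − 22.28 = 66.72 dB.
server rack: 65 − 20·log₁₀(48.2/3.7) = 65 − 22.30 = 42.70 dB.
exhaust stack: 91 − 20·log₁₀(48.4/3.7) = 91 − 22.33 = 68.67 dB.
Σ 10^(L/10) = 1.208e+07 → L_total = 10·log₁₀(1.208e+07) = 70.82 dB.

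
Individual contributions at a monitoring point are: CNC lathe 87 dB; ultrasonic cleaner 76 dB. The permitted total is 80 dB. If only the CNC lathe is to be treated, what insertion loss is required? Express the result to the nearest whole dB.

9 dB

Everything except the CNC lathe sums to 10^(76/10) = 3.981e+07 in linear terms, 76.00 dB.
To meet 80 dB overall, the treated CNC lathe may contribute at most 10^(80/10) − 3.981e+07 = 6.019e+07, i.e. 77.80 dB.
So the CNC lathe must be reduced from 87 to 77.80 dB: IL = 9.20 dB.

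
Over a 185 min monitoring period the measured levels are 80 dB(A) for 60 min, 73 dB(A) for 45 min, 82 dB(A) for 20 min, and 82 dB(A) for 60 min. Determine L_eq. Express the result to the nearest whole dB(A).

Weight each interval's intensity by its duration and average over T = 185 min:
Σ tᵢ·10^(Lᵢ/10) = 60·10^(80/10) + 45·10^(73/10) + 20·10^(82/10) + 60·10^(82/10) = 1.958e+10.
L_eq = 10·log₁₀(1.958e+10/185) = 80.25 dB(A).

80 dB(A)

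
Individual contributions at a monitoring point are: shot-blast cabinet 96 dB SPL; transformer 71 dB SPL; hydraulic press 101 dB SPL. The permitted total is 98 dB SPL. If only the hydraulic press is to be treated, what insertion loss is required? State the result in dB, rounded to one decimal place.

7.4 dB

The untreated sources together contribute 10^(96/10) + 10^(71/10) = 3.994e+09, i.e. 96.01 dB SPL.
The limit corresponds to 10^(98/10) = 6.310e+09; subtracting the fixed part leaves 2.316e+09 for the hydraulic press, i.e. 93.65 dB SPL.
Required insertion loss = 101 − 93.65 = 7.35 dB.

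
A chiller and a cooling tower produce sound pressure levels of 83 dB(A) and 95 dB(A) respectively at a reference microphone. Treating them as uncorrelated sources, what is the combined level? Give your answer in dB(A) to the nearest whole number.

Incoherent sources combine by intensity addition: L_total = 10·log₁₀(Σ 10^(L_i/10)).
Σ 10^(L/10) = 10^(83/10) + 10^(95/10) = 3.362e+09.
L_total = 10·log₁₀(3.362e+09) = 95.27 dB(A).

95 dB(A)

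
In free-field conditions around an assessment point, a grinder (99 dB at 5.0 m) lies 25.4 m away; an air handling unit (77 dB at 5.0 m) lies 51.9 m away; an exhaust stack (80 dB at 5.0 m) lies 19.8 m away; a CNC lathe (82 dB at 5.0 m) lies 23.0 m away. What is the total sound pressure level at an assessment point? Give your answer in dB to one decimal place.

Propagate each source to the receiver with L = L_ref − 20·log₁₀(r/r_ref), then add intensities.
grinder: 99 − 20·log₁₀(25.4/5.0) = 99 − 14.12 = 84.88 dB.
air handling unit: 77 − 20·log₁₀(51.9/5.0) = 77 − 20.32 = 56.68 dB.
exhaust stack: 80 − 20·log₁₀(19.8/5.0) = 80 − 11.95 = 68.05 dB.
CNC lathe: 82 − 20·log₁₀(23.0/5.0) = 82 − 13.26 = 68.74 dB.
Σ 10^(L/10) = 3.221e+08 → L_total = 10·log₁₀(3.221e+08) = 85.08 dB.

85.1 dB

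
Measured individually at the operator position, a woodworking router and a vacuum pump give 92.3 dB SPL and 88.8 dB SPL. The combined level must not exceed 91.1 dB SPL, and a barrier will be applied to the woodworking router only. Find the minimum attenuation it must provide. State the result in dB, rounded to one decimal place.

Everything except the woodworking router sums to 10^(88.8/10) = 7.586e+08 in linear terms, 88.80 dB SPL.
To meet 91.1 dB SPL overall, the treated woodworking router may contribute at most 10^(91.1/10) − 7.586e+08 = 5.297e+08, i.e. 87.24 dB SPL.
Required insertion loss = 92.3 − 87.24 = 5.06 dB.

5.1 dB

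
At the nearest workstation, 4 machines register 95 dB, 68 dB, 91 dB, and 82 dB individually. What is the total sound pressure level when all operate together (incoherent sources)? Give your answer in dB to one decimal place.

96.6 dB

Incoherent sources combine by intensity addition: L_total = 10·log₁₀(Σ 10^(L_i/10)).
Σ 10^(L/10) = 10^(95/10) + 10^(68/10) + 10^(91/10) + 10^(82/10) = 4.586e+09.
L_total = 10·log₁₀(4.586e+09) = 96.61 dB.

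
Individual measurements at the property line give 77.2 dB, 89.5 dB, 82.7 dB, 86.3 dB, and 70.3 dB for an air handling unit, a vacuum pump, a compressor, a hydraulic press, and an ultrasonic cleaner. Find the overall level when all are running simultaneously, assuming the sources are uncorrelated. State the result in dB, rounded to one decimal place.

92.0 dB

For uncorrelated sources the intensities add, so convert each level to linear form, sum, and take 10·log₁₀ of the total.
Σ 10^(L/10) = 10^(77.2/10) + 10^(89.5/10) + 10^(82.7/10) + 10^(86.3/10) + 10^(70.3/10) = 1.567e+09.
L_total = 10·log₁₀(1.567e+09) = 91.95 dB.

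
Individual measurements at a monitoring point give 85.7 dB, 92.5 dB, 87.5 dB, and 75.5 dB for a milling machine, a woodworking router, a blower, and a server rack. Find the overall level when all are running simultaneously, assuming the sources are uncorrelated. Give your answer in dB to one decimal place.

Incoherent sources combine by intensity addition: L_total = 10·log₁₀(Σ 10^(L_i/10)).
Σ 10^(L/10) = 10^(85.7/10) + 10^(92.5/10) + 10^(87.5/10) + 10^(75.5/10) = 2.748e+09.
L_total = 10·log₁₀(2.748e+09) = 94.39 dB.

94.4 dB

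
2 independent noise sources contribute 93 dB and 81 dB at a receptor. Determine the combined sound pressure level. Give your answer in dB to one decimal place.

For uncorrelated sources the intensities add, so convert each level to linear form, sum, and take 10·log₁₀ of the total.
Σ 10^(L/10) = 10^(93/10) + 10^(81/10) = 2.121e+09.
L_total = 10·log₁₀(2.121e+09) = 93.27 dB.

93.3 dB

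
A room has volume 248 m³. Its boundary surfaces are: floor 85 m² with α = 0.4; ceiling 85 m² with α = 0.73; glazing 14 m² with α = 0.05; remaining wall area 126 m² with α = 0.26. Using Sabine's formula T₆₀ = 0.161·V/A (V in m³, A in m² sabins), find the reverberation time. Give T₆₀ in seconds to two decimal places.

A = Σ Sᵢαᵢ = 85·0.4 + 85·0.73 + 14·0.05 + 126·0.26 = 129.51 m².
T₆₀ = 0.161·V/A = 0.161·248/129.51 = 0.308 s.

0.31 s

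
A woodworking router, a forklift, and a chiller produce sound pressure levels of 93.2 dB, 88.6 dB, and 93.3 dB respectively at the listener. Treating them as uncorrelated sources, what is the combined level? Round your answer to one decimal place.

96.9 dB

For uncorrelated sources the intensities add, so convert each level to linear form, sum, and take 10·log₁₀ of the total.
Σ 10^(L/10) = 10^(93.2/10) + 10^(88.6/10) + 10^(93.3/10) = 4.952e+09.
L_total = 10·log₁₀(4.952e+09) = 96.95 dB.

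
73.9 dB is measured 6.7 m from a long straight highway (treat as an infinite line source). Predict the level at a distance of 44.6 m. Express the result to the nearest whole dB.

66 dB

Line-source attenuation: ΔL = 10·log₁₀(r₂/r₁) = 10·log₁₀(44.6/6.7) = 8.233 dB.
L₂ = 73.9 − 10·log₁₀(44.6/6.7) = 73.9 − 8.233 = 65.67 dB.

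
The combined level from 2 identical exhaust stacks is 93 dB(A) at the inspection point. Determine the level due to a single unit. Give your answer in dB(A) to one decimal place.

For N identical incoherent sources L_total = L₁ + 10·log₁₀ N, so L₁ = 93 − 10·log₁₀(2) = 93 − 3.010.

90.0 dB(A)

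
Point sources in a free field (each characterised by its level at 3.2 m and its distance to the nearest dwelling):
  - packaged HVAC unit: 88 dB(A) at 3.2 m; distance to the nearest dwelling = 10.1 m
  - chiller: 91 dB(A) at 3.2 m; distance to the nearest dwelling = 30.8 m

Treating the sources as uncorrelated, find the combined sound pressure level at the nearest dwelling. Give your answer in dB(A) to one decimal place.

78.9 dB(A)

Apply inverse-square spreading to bring every level to the receiver, then sum 10^(L/10).
packaged HVAC unit: 88 − 20·log₁₀(10.1/3.2) = 88 − 9.98 = 78.02 dB(A).
chiller: 91 − 20·log₁₀(30.8/3.2) = 91 − 19.67 = 71.33 dB(A).
Σ 10^(L/10) = 7.693e+07 → L_total = 10·log₁₀(7.693e+07) = 78.86 dB(A).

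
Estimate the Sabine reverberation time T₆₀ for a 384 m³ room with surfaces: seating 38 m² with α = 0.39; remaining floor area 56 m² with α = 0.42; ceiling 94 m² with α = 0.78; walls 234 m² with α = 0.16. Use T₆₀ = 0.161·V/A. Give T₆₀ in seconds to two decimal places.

0.41 s

Total absorption A = 38·0.39 + 56·0.42 + 94·0.78 + 234·0.16 = 149.10 m² sabins.
T₆₀ = 0.161 × 384 / 149.10 = 0.415 s.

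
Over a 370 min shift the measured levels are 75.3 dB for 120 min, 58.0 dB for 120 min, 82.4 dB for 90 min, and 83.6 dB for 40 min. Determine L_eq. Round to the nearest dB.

79 dB

L_eq = 10·log₁₀[(1/T)·Σ tᵢ·10^(Lᵢ/10)] with T = 370 min.
Σ tᵢ·10^(Lᵢ/10) = 120·10^(75.3/10) + 120·10^(58.0/10) + 90·10^(82.4/10) + 40·10^(83.6/10) = 2.895e+10.
L_eq = 10·log₁₀(2.895e+10/370) = 78.93 dB.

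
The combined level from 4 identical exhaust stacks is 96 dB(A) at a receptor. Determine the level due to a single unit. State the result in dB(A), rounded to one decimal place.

90.0 dB(A)

For N identical incoherent sources L_total = L₁ + 10·log₁₀ N, so L₁ = 96 − 10·log₁₀(4) = 96 − 6.021.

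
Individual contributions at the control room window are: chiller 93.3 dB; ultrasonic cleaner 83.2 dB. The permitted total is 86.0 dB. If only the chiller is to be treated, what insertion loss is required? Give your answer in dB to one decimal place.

Fixed contribution from the other source: Σ 10^(L/10) = 10^(83.2/10) = 2.089e+08 (83.20 dB).
The limit corresponds to 10^(86.0/10) = 3.981e+08; subtracting the fixed part leaves 1.892e+08 for the chiller, i.e. 82.77 dB.
So the chiller must be reduced from 93.3 to 82.77 dB: IL = 10.53 dB.

10.5 dB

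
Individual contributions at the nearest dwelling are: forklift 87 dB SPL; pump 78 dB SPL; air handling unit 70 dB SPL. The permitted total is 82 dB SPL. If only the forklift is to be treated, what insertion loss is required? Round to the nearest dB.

The untreated sources together contribute 10^(78/10) + 10^(70/10) = 7.310e+07, i.e. 78.64 dB SPL.
To meet 82 dB SPL overall, the treated forklift may contribute at most 10^(82/10) − 7.310e+07 = 8.539e+07, i.e. 79.31 dB SPL.
Required insertion loss = 87 − 79.31 = 7.69 dB.

8 dB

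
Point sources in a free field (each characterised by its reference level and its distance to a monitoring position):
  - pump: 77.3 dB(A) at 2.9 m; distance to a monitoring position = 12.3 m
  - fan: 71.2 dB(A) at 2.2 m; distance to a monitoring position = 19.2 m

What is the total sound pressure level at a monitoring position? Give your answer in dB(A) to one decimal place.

65.0 dB(A)

First find each source's level at the receiver (point-source: −20·log₁₀(r/r_ref)), then combine on an intensity basis.
pump: 77.3 − 20·log₁₀(12.3/2.9) = 77.3 − 12.55 = 64.75 dB(A).
fan: 71.2 − 20·log₁₀(19.2/2.2) = 71.2 − 18.82 = 52.38 dB(A).
Σ 10^(L/10) = 3.158e+06 → L_total = 10·log₁₀(3.158e+06) = 64.99 dB(A).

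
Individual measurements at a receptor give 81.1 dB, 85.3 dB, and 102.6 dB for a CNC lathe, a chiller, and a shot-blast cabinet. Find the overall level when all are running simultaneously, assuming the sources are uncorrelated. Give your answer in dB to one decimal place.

For uncorrelated sources the intensities add, so convert each level to linear form, sum, and take 10·log₁₀ of the total.
Σ 10^(L/10) = 10^(81.1/10) + 10^(85.3/10) + 10^(102.6/10) = 1.866e+10.
L_total = 10·log₁₀(1.866e+10) = 102.71 dB.

102.7 dB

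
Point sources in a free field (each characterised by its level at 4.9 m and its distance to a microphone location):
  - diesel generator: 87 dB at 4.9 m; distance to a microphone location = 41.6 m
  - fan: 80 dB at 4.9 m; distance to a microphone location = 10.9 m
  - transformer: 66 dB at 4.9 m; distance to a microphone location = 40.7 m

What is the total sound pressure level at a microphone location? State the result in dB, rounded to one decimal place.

Propagate each source to the receiver with L = L_ref − 20·log₁₀(r/r_ref), then add intensities.
diesel generator: 87 − 20·log₁₀(41.6/4.9) = 87 − 18.58 = 68.42 dB.
fan: 80 − 20·log₁₀(10.9/4.9) = 80 − 6.94 = 73.06 dB.
transformer: 66 − 20·log₁₀(40.7/4.9) = 66 − 18.39 = 47.61 dB.
Σ 10^(L/10) = 2.722e+07 → L_total = 10·log₁₀(2.722e+07) = 74.35 dB.

74.3 dB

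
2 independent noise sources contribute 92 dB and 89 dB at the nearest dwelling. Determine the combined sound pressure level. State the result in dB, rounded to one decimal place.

93.8 dB

For uncorrelated sources the intensities add, so convert each level to linear form, sum, and take 10·log₁₀ of the total.
Σ 10^(L/10) = 10^(92/10) + 10^(89/10) = 2.379e+09.
L_total = 10·log₁₀(2.379e+09) = 93.76 dB.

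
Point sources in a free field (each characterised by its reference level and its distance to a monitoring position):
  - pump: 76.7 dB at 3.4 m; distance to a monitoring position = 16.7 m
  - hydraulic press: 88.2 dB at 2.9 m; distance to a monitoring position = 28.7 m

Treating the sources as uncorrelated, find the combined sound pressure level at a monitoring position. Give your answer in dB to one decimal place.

69.4 dB

Propagate each source to the receiver with L = L_ref − 20·log₁₀(r/r_ref), then add intensities.
pump: 76.7 − 20·log₁₀(16.7/3.4) = 76.7 − 13.82 = 62.88 dB.
hydraulic press: 88.2 − 20·log₁₀(28.7/2.9) = 88.2 − 19.91 = 68.29 dB.
Σ 10^(L/10) = 8.685e+06 → L_total = 10·log₁₀(8.685e+06) = 69.39 dB.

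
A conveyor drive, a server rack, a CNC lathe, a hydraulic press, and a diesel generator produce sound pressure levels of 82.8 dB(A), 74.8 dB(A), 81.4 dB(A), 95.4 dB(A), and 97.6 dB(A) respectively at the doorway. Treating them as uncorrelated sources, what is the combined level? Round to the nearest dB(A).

100 dB(A)

Incoherent sources combine by intensity addition: L_total = 10·log₁₀(Σ 10^(L_i/10)).
Σ 10^(L/10) = 10^(82.8/10) + 10^(74.8/10) + 10^(81.4/10) + 10^(95.4/10) + 10^(97.6/10) = 9.581e+09.
L_total = 10·log₁₀(9.581e+09) = 99.81 dB(A).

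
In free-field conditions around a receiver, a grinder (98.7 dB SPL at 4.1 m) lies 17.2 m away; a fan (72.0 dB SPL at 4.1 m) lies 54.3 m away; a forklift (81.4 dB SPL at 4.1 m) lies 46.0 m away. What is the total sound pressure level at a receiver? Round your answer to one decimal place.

86.3 dB SPL

Apply inverse-square spreading to bring every level to the receiver, then sum 10^(L/10).
grinder: 98.7 − 20·log₁₀(17.2/4.1) = 98.7 − 12.45 = 86.25 dB SPL.
fan: 72.0 − 20·log₁₀(54.3/4.1) = 72.0 − 22.44 = 49.56 dB SPL.
forklift: 81.4 − 20·log₁₀(46.0/4.1) = 81.4 − 21.00 = 60.40 dB SPL.
Σ 10^(L/10) = 4.224e+08 → L_total = 10·log₁₀(4.224e+08) = 86.26 dB SPL.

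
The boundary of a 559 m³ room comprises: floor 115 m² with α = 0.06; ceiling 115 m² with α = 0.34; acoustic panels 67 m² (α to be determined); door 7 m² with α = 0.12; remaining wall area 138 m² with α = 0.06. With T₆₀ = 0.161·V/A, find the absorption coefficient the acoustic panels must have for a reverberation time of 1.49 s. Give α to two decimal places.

From T₆₀ = 0.161·V/A, the target T₆₀ = 1.49 s needs A = 0.161·559/1.49 = 60.40 m².
Absorption from the other surfaces = 115·0.06 + 115·0.34 + 7·0.12 + 138·0.06 = 55.12 m², so the acoustic panels must supply 5.28 m² over 67 m².
α = 5.28/67 = 0.079.

0.08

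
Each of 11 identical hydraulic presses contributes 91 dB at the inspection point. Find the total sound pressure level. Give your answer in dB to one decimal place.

L_total = L₁ + 10·log₁₀ N for N identical incoherent sources.
L_total = 91 + 10·log₁₀(11) = 91 + 10.414 = 101.41 dB.

101.4 dB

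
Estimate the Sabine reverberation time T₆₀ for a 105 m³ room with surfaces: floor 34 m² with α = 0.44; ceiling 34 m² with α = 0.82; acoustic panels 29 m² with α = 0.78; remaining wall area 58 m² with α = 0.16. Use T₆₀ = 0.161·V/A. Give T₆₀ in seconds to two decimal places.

A = Σ Sᵢαᵢ = 34·0.44 + 34·0.82 + 29·0.78 + 58·0.16 = 74.74 m².
T₆₀ = 0.161·V/A = 0.161·105/74.74 = 0.226 s.

0.23 s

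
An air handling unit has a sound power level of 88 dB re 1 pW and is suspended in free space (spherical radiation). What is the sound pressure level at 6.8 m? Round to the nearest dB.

The power spreads over a sphere of area 4π·r², so L_p = L_w − 10·log₁₀(4π·r²).
4π·r² = 581.1 m², 10·log₁₀ of that is 27.642 dB.
L_p = 88 − 27.642 = 60.36 dB.

60 dB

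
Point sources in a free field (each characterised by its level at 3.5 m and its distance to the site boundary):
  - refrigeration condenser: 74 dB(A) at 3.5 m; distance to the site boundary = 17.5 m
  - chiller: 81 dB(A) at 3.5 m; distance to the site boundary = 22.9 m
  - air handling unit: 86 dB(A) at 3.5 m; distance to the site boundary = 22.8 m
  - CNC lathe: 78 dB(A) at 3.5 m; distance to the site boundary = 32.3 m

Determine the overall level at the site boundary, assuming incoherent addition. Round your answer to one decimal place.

First find each source's level at the receiver (point-source: −20·log₁₀(r/r_ref)), then combine on an intensity basis.
refrigeration condenser: 74 − 20·log₁₀(17.5/3.5) = 74 − 13.98 = 60.02 dB(A).
chiller: 81 − 20·log₁₀(22.9/3.5) = 81 − 16.32 = 64.68 dB(A).
air handling unit: 86 − 20·log₁₀(22.8/3.5) = 86 − 16.28 = 69.72 dB(A).
CNC lathe: 78 − 20·log₁₀(32.3/3.5) = 78 − 19.30 = 58.70 dB(A).
Σ 10^(L/10) = 1.407e+07 → L_total = 10·log₁₀(1.407e+07) = 71.48 dB(A).

71.5 dB(A)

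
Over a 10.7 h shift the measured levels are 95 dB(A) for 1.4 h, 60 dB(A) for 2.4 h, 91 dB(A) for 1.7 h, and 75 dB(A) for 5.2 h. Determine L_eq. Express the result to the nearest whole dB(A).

88 dB(A)

L_eq = 10·log₁₀[(1/T)·Σ tᵢ·10^(Lᵢ/10)] with T = 10.7 h.
Σ tᵢ·10^(Lᵢ/10) = 1.4·10^(95/10) + 2.4·10^(60/10) + 1.7·10^(91/10) + 5.2·10^(75/10) = 6.734e+09.
L_eq = 10·log₁₀(6.734e+09/10.7) = 87.99 dB(A).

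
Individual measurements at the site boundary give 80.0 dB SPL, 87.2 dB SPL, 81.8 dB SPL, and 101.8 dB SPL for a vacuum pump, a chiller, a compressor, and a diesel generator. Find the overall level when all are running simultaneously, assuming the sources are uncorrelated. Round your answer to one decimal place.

For uncorrelated sources the intensities add, so convert each level to linear form, sum, and take 10·log₁₀ of the total.
Σ 10^(L/10) = 10^(80.0/10) + 10^(87.2/10) + 10^(81.8/10) + 10^(101.8/10) = 1.591e+10.
L_total = 10·log₁₀(1.591e+10) = 102.02 dB SPL.

102.0 dB SPL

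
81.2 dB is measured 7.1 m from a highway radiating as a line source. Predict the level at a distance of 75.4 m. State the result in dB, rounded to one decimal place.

70.9 dB

Cylindrical spreading from a line source gives a 10·log₁₀(r₂/r₁) drop.
L₂ = 81.2 − 10·log₁₀(75.4/7.1) = 81.2 − 10.261 = 70.94 dB.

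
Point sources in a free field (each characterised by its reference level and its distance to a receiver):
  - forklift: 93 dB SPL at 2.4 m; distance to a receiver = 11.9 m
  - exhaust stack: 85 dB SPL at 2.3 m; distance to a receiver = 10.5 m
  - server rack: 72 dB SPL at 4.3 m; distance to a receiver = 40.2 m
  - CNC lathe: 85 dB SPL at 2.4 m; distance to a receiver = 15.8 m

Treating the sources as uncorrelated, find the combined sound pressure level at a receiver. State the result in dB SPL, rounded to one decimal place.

Propagate each source to the receiver with L = L_ref − 20·log₁₀(r/r_ref), then add intensities.
forklift: 93 − 20·log₁₀(11.9/2.4) = 93 − 13.91 = 79.09 dB SPL.
exhaust stack: 85 − 20·log₁₀(10.5/2.3) = 85 − 13.19 = 71.81 dB SPL.
server rack: 72 − 20·log₁₀(40.2/4.3) = 72 − 19.42 = 52.58 dB SPL.
CNC lathe: 85 − 20·log₁₀(15.8/2.4) = 85 − 16.37 = 68.63 dB SPL.
Σ 10^(L/10) = 1.038e+08 → L_total = 10·log₁₀(1.038e+08) = 80.16 dB SPL.

80.2 dB SPL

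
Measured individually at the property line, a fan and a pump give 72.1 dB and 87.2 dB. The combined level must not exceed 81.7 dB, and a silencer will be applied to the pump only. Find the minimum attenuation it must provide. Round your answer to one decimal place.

6.0 dB

Fixed contribution from the other source: Σ 10^(L/10) = 10^(72.1/10) = 1.622e+07 (72.10 dB).
To meet 81.7 dB overall, the treated pump may contribute at most 10^(81.7/10) − 1.622e+07 = 1.317e+08, i.e. 81.20 dB.
Required insertion loss = 87.2 − 81.20 = 6.00 dB.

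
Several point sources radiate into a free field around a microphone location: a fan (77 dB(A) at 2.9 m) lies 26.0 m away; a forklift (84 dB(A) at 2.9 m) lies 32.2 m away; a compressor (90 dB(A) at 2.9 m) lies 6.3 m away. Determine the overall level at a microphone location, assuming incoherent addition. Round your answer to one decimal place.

83.3 dB(A)

First find each source's level at the receiver (point-source: −20·log₁₀(r/r_ref)), then combine on an intensity basis.
fan: 77 − 20·log₁₀(26.0/2.9) = 77 − 19.05 = 57.95 dB(A).
forklift: 84 − 20·log₁₀(32.2/2.9) = 84 − 20.91 = 63.09 dB(A).
compressor: 90 − 20·log₁₀(6.3/2.9) = 90 − 6.74 = 83.26 dB(A).
Σ 10^(L/10) = 2.146e+08 → L_total = 10·log₁₀(2.146e+08) = 83.32 dB(A).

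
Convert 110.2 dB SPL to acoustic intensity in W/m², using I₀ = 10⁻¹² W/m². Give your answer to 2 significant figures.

I/I₀ = 10^(110.2/10) = 1.047e+11, so I = 1.047e+11 × 10⁻¹² W/m².

0.10 W/m²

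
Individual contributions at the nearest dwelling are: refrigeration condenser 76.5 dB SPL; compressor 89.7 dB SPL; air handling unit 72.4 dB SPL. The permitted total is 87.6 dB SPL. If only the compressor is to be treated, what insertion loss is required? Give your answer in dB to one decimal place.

Everything except the compressor sums to 10^(76.5/10) + 10^(72.4/10) = 6.205e+07 in linear terms, 77.93 dB SPL.
The limit corresponds to 10^(87.6/10) = 5.754e+08; subtracting the fixed part leaves 5.134e+08 for the compressor, i.e. 87.10 dB SPL.
So the compressor must be reduced from 89.7 to 87.10 dB SPL: IL = 2.60 dB.

2.6 dB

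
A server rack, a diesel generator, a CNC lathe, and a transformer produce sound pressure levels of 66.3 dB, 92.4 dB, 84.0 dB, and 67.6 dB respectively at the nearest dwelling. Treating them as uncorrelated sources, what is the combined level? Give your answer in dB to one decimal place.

93.0 dB

For uncorrelated sources the intensities add, so convert each level to linear form, sum, and take 10·log₁₀ of the total.
Σ 10^(L/10) = 10^(66.3/10) + 10^(92.4/10) + 10^(84.0/10) + 10^(67.6/10) = 1.999e+09.
L_total = 10·log₁₀(1.999e+09) = 93.01 dB.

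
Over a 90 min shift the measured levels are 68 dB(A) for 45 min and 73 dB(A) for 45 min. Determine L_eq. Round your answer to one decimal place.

L_eq = 10·log₁₀[(1/T)·Σ tᵢ·10^(Lᵢ/10)] with T = 90 min.
Σ tᵢ·10^(Lᵢ/10) = 45·10^(68/10) + 45·10^(73/10) = 1.182e+09.
L_eq = 10·log₁₀(1.182e+09/90) = 71.18 dB(A).

71.2 dB(A)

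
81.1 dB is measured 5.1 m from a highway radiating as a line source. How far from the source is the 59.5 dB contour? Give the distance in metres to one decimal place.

For a line source L₁ − L₂ = 10·log₁₀(r₂/r₁), so r₂ = r₁·10^((L₁−L₂)/10).
r₂ = 5.1·10^((81.1−59.5)/10) = 5.1·10^(21.6/10) = 737.17 m.

737.2 m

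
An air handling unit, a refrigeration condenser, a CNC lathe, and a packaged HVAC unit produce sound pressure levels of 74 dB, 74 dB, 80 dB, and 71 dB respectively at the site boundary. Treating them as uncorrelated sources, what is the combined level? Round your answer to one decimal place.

82.1 dB

For uncorrelated sources the intensities add, so convert each level to linear form, sum, and take 10·log₁₀ of the total.
Σ 10^(L/10) = 10^(74/10) + 10^(74/10) + 10^(80/10) + 10^(71/10) = 1.628e+08.
L_total = 10·log₁₀(1.628e+08) = 82.12 dB.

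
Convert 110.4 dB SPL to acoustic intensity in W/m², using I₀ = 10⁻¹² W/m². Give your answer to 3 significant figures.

L = 10·log₁₀(I/I₀) ⇒ I = I₀·10^(L/10) = 10⁻¹² × 10^11.04.

0.110 W/m²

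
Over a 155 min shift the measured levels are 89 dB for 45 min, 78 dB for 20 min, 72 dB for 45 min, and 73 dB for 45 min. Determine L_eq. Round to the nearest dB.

84 dB

Weight each interval's intensity by its duration and average over T = 155 min:
Σ tᵢ·10^(Lᵢ/10) = 45·10^(89/10) + 20·10^(78/10) + 45·10^(72/10) + 45·10^(73/10) = 3.862e+10.
L_eq = 10·log₁₀(3.862e+10/155) = 83.96 dB.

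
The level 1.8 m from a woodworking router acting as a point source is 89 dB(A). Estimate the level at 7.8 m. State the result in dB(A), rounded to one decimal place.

For a point source, L₂ = L₁ − 20·log₁₀(r₂/r₁).
L₂ = 89 − 20·log₁₀(7.8/1.8) = 89 − 12.736 = 76.26 dB(A).

76.3 dB(A)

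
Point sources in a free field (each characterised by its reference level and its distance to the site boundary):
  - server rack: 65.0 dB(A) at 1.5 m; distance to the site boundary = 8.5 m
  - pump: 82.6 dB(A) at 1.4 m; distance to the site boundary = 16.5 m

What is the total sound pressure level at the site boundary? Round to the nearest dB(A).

Apply inverse-square spreading to bring every level to the receiver, then sum 10^(L/10).
server rack: 65.0 − 20·log₁₀(8.5/1.5) = 65.0 − 15.07 = 49.93 dB(A).
pump: 82.6 − 20·log₁₀(16.5/1.4) = 82.6 − 21.43 = 61.17 dB(A).
Σ 10^(L/10) = 1.409e+06 → L_total = 10·log₁₀(1.409e+06) = 61.49 dB(A).

61 dB(A)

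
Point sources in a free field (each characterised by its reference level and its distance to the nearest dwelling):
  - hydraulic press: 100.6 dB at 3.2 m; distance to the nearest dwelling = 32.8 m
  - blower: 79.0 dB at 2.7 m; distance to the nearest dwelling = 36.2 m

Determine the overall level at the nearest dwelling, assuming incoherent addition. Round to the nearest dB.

Apply inverse-square spreading to bring every level to the receiver, then sum 10^(L/10).
hydraulic press: 100.6 − 20·log₁₀(32.8/3.2) = 100.6 − 20.21 = 80.39 dB.
blower: 79.0 − 20·log₁₀(36.2/2.7) = 79.0 − 22.55 = 56.45 dB.
Σ 10^(L/10) = 1.097e+08 → L_total = 10·log₁₀(1.097e+08) = 80.40 dB.

80 dB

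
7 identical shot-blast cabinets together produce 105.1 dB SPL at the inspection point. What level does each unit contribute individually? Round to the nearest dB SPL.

7 equal contributions raise the level by 10·log₁₀ 7 = 8.451 dB, so each unit alone gives 105.1 − 8.451.

97 dB SPL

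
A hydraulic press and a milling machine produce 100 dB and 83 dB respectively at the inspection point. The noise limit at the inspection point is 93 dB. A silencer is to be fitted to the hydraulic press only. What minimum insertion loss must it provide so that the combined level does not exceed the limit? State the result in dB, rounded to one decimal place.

Fixed contribution from the other source: Σ 10^(L/10) = 10^(83/10) = 1.995e+08 (83.00 dB).
The limit corresponds to 10^(93/10) = 1.995e+09; subtracting the fixed part leaves 1.796e+09 for the hydraulic press, i.e. 92.54 dB.
So the hydraulic press must be reduced from 100 to 92.54 dB: IL = 7.46 dB.

7.5 dB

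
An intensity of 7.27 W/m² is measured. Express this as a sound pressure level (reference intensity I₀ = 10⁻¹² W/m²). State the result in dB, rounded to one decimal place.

L = 10·log₁₀(I/I₀) = 10·log₁₀(7.27/10⁻¹²) = 10·log₁₀(7.27×10^12).
L = 10·(0.8615 + 12) = 128.62 dB.

128.6 dB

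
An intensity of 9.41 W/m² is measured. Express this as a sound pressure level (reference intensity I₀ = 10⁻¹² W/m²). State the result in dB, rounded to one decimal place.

129.7 dB

Dividing by I₀ shifts the exponent by 12: I/I₀ = 9.41×10^12.
L = 10·(0.9736 + 12) = 129.74 dB.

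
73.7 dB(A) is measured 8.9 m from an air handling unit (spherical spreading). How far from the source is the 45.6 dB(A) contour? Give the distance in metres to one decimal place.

Point-source spreading drops the level by 20·log₁₀(r₂/r₁); inverting, r₂/r₁ = 10^(ΔL/20).
r₂ = 8.9·10^((73.7−45.6)/20) = 8.9·10^(28.1/20) = 226.15 m.

226.1 m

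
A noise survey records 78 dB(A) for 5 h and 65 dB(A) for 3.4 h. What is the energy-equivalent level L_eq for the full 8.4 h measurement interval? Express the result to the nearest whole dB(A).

76 dB(A)

L_eq = 10·log₁₀[(1/T)·Σ tᵢ·10^(Lᵢ/10)] with T = 8.4 h.
Σ tᵢ·10^(Lᵢ/10) = 5·10^(78/10) + 3.4·10^(65/10) = 3.262e+08.
L_eq = 10·log₁₀(3.262e+08/8.4) = 75.89 dB(A).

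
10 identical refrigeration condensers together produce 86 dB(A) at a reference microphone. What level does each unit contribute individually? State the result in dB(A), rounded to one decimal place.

76.0 dB(A)

For N identical incoherent sources L_total = L₁ + 10·log₁₀ N, so L₁ = 86 − 10·log₁₀(10) = 86 − 10.000.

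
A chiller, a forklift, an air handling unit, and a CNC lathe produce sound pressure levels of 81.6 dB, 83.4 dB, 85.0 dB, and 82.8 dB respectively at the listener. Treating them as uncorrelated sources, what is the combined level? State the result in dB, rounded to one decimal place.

For uncorrelated sources the intensities add, so convert each level to linear form, sum, and take 10·log₁₀ of the total.
Σ 10^(L/10) = 10^(81.6/10) + 10^(83.4/10) + 10^(85.0/10) + 10^(82.8/10) = 8.701e+08.
L_total = 10·log₁₀(8.701e+08) = 89.40 dB.

89.4 dB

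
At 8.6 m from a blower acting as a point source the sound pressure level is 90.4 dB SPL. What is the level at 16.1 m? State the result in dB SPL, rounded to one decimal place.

85.0 dB SPL

Point-source attenuation: ΔL = 20·log₁₀(r₂/r₁) = 20·log₁₀(16.1/8.6) = 5.447 dB.
L₂ = 90.4 − 20·log₁₀(16.1/8.6) = 90.4 − 5.447 = 84.95 dB SPL.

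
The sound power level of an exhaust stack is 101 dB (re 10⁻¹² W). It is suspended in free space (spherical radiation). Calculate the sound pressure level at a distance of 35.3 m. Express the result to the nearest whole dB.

59 dB

Free-field spherical radiation: L_p = L_w − 10·log₁₀(4π·r²), r = 35.3 m.
4π·r² = 1.566e+04 m², 10·log₁₀ of that is 41.948 dB.
L_p = 101 − 41.948 = 59.05 dB.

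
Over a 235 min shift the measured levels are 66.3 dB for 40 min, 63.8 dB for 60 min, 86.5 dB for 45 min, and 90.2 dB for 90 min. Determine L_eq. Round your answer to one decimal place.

Weight each interval's intensity by its duration and average over T = 235 min:
Σ tᵢ·10^(Lᵢ/10) = 40·10^(66.3/10) + 60·10^(63.8/10) + 45·10^(86.5/10) + 90·10^(90.2/10) = 1.147e+11.
L_eq = 10·log₁₀(1.147e+11/235) = 86.88 dB.

86.9 dB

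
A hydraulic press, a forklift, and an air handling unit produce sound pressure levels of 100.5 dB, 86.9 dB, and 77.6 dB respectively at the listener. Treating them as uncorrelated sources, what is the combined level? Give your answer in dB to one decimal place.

100.7 dB

Incoherent sources combine by intensity addition: L_total = 10·log₁₀(Σ 10^(L_i/10)).
Σ 10^(L/10) = 10^(100.5/10) + 10^(86.9/10) + 10^(77.6/10) = 1.177e+10.
L_total = 10·log₁₀(1.177e+10) = 100.71 dB.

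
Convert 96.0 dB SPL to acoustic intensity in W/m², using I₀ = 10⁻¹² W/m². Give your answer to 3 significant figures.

L = 10·log₁₀(I/I₀) ⇒ I = I₀·10^(L/10) = 10⁻¹² × 10^9.60.

0.00398 W/m²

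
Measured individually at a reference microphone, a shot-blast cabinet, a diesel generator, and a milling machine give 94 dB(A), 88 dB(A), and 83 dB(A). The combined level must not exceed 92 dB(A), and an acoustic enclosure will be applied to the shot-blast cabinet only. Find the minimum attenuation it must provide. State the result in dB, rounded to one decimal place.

5.2 dB

Everything except the shot-blast cabinet sums to 10^(88/10) + 10^(83/10) = 8.305e+08 in linear terms, 89.19 dB(A).
The limit corresponds to 10^(92/10) = 1.585e+09; subtracting the fixed part leaves 7.544e+08 for the shot-blast cabinet, i.e. 88.78 dB(A).
Required insertion loss = 94 − 88.78 = 5.22 dB.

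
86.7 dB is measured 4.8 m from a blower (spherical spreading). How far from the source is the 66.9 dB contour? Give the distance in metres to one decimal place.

46.9 m

Point-source spreading drops the level by 20·log₁₀(r₂/r₁); inverting, r₂/r₁ = 10^(ΔL/20).
r₂ = 4.8·10^((86.7−66.9)/20) = 4.8·10^(19.8/20) = 46.91 m.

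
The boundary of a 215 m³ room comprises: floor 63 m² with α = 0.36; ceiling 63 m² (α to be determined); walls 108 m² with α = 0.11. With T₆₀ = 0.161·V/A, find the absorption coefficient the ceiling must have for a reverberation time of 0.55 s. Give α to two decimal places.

0.45

From T₆₀ = 0.161·V/A, the target T₆₀ = 0.55 s needs A = 0.161·215/0.55 = 62.94 m².
Absorption from the other surfaces = 63·0.36 + 108·0.11 = 34.56 m², so the ceiling must supply 28.38 m² over 63 m².
α = 28.38/63 = 0.450.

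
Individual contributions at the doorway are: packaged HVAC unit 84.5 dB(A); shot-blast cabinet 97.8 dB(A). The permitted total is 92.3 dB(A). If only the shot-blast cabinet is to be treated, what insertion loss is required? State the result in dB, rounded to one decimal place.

Everything except the shot-blast cabinet sums to 10^(84.5/10) = 2.818e+08 in linear terms, 84.50 dB(A).
To meet 92.3 dB(A) overall, the treated shot-blast cabinet may contribute at most 10^(92.3/10) − 2.818e+08 = 1.416e+09, i.e. 91.51 dB(A).
Required insertion loss = 97.8 − 91.51 = 6.29 dB.

6.3 dB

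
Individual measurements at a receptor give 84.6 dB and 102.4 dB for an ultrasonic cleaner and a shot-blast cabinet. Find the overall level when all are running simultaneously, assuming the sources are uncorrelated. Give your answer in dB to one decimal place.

102.5 dB

For uncorrelated sources the intensities add, so convert each level to linear form, sum, and take 10·log₁₀ of the total.
Σ 10^(L/10) = 10^(84.6/10) + 10^(102.4/10) = 1.767e+10.
L_total = 10·log₁₀(1.767e+10) = 102.47 dB.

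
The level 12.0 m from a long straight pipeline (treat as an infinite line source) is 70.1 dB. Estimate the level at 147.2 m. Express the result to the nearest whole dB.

Cylindrical spreading from a line source gives a 10·log₁₀(r₂/r₁) drop.
L₂ = 70.1 − 10·log₁₀(147.2/12.0) = 70.1 − 10.887 = 59.21 dB.

59 dB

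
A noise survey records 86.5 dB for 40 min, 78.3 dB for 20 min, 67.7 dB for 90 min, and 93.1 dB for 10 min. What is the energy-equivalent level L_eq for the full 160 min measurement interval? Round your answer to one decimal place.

The energy average is taken in the linear domain: L_eq = 10·log₁₀[(Σ tᵢ·10^(Lᵢ/10))/T], T = 160 min.
Σ tᵢ·10^(Lᵢ/10) = 40·10^(86.5/10) + 20·10^(78.3/10) + 90·10^(67.7/10) + 10·10^(93.1/10) = 4.017e+10.
L_eq = 10·log₁₀(4.017e+10/160) = 84.00 dB.

84.0 dB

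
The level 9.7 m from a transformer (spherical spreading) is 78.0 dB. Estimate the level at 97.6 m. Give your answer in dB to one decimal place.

For a point source, L₂ = L₁ − 20·log₁₀(r₂/r₁).
L₂ = 78.0 − 20·log₁₀(97.6/9.7) = 78.0 − 20.054 = 57.95 dB.

57.9 dB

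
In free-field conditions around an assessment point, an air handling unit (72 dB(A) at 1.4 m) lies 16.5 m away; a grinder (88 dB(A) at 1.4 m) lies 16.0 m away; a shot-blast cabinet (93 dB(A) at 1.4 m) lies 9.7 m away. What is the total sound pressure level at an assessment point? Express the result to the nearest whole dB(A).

77 dB(A)

Propagate each source to the receiver with L = L_ref − 20·log₁₀(r/r_ref), then add intensities.
air handling unit: 72 − 20·log₁₀(16.5/1.4) = 72 − 21.43 = 50.57 dB(A).
grinder: 88 − 20·log₁₀(16.0/1.4) = 88 − 21.16 = 66.84 dB(A).
shot-blast cabinet: 93 − 20·log₁₀(9.7/1.4) = 93 − 16.81 = 76.19 dB(A).
Σ 10^(L/10) = 4.651e+07 → L_total = 10·log₁₀(4.651e+07) = 76.68 dB(A).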